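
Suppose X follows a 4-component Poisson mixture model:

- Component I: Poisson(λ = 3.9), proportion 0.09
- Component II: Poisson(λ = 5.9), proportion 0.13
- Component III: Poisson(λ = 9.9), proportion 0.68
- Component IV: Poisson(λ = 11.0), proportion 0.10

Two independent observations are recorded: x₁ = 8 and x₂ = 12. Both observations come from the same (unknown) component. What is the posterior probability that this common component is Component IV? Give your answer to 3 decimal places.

P(component k | x) = w_k·f_k(x) / marginal(x), where marginal(x) = Σ_j w_j·f_j(x).
Since both observations come from the same component, the likelihood for component k is f_k(x₁)·f_k(x₂).
  L_I = [e^(−3.9)·3.9^8/8! = 0.0268688] × [0.000523227] = 1.40585e-05
  L_II = [e^(−5.9)·5.9^8/8! = 0.0997604] × [0.0101754] = 0.0010151
  L_III = [e^(−9.9)·9.9^8/8! = 0.114827] × [0.0928475] = 0.0106614
  L_IV = [e^(−11.0)·11.0^8/8! = 0.0887936] × [0.10943] = 0.00971667
Weight by the priors:
  w_I·L_I = 0.09 × 1.40585e-05 = 1.26526e-06
  w_II·L_II = 0.13 × 0.0010151 = 0.000131963
  w_III·L_III = 0.68 × 0.0106614 = 0.00724978
  w_IV·L_IV = 0.10 × 0.00971667 = 0.000971667
Sum: 1.26526e-06 + 0.000131963 + 0.00724978 + 0.000971667 = 0.00835467
Responsibility of Component IV: 0.000971667 / 0.00835467 ≈ 0.116

0.116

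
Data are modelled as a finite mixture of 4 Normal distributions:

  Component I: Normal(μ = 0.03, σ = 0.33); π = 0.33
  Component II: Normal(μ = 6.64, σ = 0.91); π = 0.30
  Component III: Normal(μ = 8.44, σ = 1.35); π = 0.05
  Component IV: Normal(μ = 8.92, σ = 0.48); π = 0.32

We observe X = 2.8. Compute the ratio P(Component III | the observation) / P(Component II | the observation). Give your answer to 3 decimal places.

0.134

Only the two components matter; the odds are (w_i f_i(x)) / (w_j f_j(x)).
Normal densities:
  p_I = (1/(0.33·√(2π)))·exp(−(2.8−0.03)²/(2·0.33²)) = 1.208916·exp(-35.22911) = 6.06162e-16
  p_II = (1/(0.91·√(2π)))·exp(−(2.8−6.64)²/(2·0.91²)) = 0.438398·exp(-8.90327) = 5.95973e-05
  p_III = (1/(1.35·√(2π)))·exp(−(2.8−8.44)²/(2·1.35²)) = 0.295513·exp(-8.72691) = 4.7921e-05
  p_IV = (1/(0.48·√(2π)))·exp(−(2.8−8.92)²/(2·0.48²)) = 0.831130·exp(-81.28125) = 4.16553e-36
2.39605e-06 / 1.78792e-05 ≈ 0.134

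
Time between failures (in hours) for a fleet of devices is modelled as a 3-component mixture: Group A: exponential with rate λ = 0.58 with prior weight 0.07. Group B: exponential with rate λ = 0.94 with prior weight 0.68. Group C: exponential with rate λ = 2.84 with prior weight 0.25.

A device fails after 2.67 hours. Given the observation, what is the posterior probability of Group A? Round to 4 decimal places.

P(component k | x) = w_k·f_k(x) / marginal(x), where marginal(x) = Σ_j w_j·f_j(x).
Component likelihoods at x = 2.67 hours:
  f_A = 0.58·e^(−0.58·2.67) = 0.58·e^(−1.5486) = 0.123276
  f_B = 0.94·e^(−0.94·2.67) = 0.94·e^(−2.5098) = 0.0764074
  f_C = 2.84·e^(−2.84·2.67) = 2.84·e^(−7.5828) = 0.00144594
Unnormalised posteriors:
  w_A·f_A = 0.07 × 0.123276 = 0.00862934
  w_B·f_B = 0.68 × 0.0764074 = 0.051957
  w_C·f_C = 0.25 × 0.00144594 = 0.000361485
Denominator: 0.00862934 + 0.051957 + 0.000361485 = 0.0609479
Responsibility of Group A: 0.00862934 / 0.0609479 ≈ 0.1416

0.1416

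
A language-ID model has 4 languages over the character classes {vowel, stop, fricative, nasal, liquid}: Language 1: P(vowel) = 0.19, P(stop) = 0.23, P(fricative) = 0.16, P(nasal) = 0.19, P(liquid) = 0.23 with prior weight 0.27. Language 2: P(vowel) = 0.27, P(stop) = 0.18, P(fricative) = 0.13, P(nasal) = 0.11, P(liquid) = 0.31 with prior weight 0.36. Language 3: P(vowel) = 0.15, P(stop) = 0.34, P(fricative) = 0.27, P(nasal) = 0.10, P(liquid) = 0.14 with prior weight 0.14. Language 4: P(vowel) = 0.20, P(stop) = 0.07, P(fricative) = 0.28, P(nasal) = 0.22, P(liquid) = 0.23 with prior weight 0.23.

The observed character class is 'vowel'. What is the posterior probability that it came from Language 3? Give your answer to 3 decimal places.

By Bayes' theorem, P(k | x) = π_k f_k(x) / Σ_j π_j f_j(x).
Categorical probabilities:
  p_1 = P(vowel | comp) = 0.19
  p_2 = P(vowel | comp) = 0.27
  p_3 = P(vowel | comp) = 0.15
  p_4 = P(vowel | comp) = 0.20
Prior × likelihood for each component:
  π_1·p_1 = 0.27 × 0.19 = 0.0513
  π_2·p_2 = 0.36 × 0.27 = 0.0972
  π_3·p_3 = 0.14 × 0.15 = 0.021
  π_4·p_4 = 0.23 × 0.2 = 0.046
Evidence: 0.0513 + 0.0972 + 0.021 + 0.046 = 0.2155
P(Language 3 | 'vowel') = 0.021 / 0.2155 ≈ 0.097

0.097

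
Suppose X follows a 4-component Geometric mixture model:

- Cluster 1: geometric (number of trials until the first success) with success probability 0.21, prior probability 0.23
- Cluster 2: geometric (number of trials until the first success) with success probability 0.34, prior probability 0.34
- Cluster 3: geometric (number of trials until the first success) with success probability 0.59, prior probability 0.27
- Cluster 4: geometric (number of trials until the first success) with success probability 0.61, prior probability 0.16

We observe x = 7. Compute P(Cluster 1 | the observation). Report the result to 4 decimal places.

Posterior ∝ prior × likelihood, so P(k | x) ∝ π_k f_k(x); normalise over all components.
Geometric probabilities:
  f_1 = 0.21·(1−0.21)^6 = 0.21·0.243087 = 0.0510484
  f_2 = 0.34·(1−0.34)^6 = 0.34·0.082654 = 0.0281023
  f_3 = 0.59·(1−0.59)^6 = 0.59·0.0047501 = 0.00280256
  f_4 = 0.61·(1−0.61)^6 = 0.61·0.00351874 = 0.00214643
Weight by the priors:
  π_1·f_1 = 0.23 × 0.0510484 = 0.0117411
  π_2·f_2 = 0.34 × 0.0281023 = 0.0095548
  π_3·f_3 = 0.27 × 0.00280256 = 0.000756692
  π_4·f_4 = 0.16 × 0.00214643 = 0.000343429
Denominator: 0.0117411 + 0.0095548 + 0.000756692 + 0.000343429 = 0.022396
So the posterior for Cluster 1 is 0.0117411 / 0.022396 ≈ 0.5242.

0.5242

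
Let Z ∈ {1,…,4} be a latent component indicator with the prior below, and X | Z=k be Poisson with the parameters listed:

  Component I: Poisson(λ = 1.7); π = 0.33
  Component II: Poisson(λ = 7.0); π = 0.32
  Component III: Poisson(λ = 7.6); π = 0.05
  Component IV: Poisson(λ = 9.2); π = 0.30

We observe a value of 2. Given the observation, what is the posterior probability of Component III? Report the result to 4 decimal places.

0.0075

P(component k | x) = π_k·f_k(x) / marginal(x), where marginal(x) = Σ_j π_j·f_j(x).
Component likelihoods at x = 2:
  f_I = e^(−1.7)·1.7^2/2! = 0.263978
  f_II = e^(−7.0)·7.0^2/2! = 0.0223411
  f_III = e^(−7.6)·7.6^2/2! = 0.014453
  f_IV = e^(−9.2)·9.2^2/2! = 0.00427599
Multiply by the mixture weights:
  π_I·f_I = 0.33 × 0.263978 = 0.0871126
  π_II·f_II = 0.32 × 0.0223411 = 0.00714915
  π_III·f_III = 0.05 × 0.014453 = 0.000722652
  π_IV·f_IV = 0.30 × 0.00427599 = 0.0012828
Evidence: 0.0871126 + 0.00714915 + 0.000722652 + 0.0012828 = 0.0962672
P(Component III | data) ≈ 0.0075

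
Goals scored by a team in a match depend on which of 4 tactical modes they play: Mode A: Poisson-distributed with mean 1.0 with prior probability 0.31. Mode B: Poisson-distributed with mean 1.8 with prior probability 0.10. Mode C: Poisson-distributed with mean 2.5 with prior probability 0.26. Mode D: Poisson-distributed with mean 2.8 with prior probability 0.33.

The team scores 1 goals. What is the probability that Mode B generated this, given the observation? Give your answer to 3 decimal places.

0.117

P(component k | x) = w_k·f_k(x) / marginal(x), where marginal(x) = Σ_j w_j·f_j(x).
Evaluate each component's likelihood at the observed value:
  f_A = e^(−1.0)·1.0^1/1! = 0.367879
  f_B = e^(−1.8)·1.8^1/1! = 0.297538
  f_C = e^(−2.5)·2.5^1/1! = 0.205212
  f_D = e^(−2.8)·2.8^1/1! = 0.170268
Unnormalised posteriors:
  w_A·f_A = 0.31 × 0.367879 = 0.114043
  w_B·f_B = 0.10 × 0.297538 = 0.0297538
  w_C·f_C = 0.26 × 0.205212 = 0.0533552
  w_D·f_D = 0.33 × 0.170268 = 0.0561885
Evidence: 0.114043 + 0.0297538 + 0.0533552 + 0.0561885 = 0.25334
Responsibility of Mode B: 0.0297538 / 0.25334 ≈ 0.117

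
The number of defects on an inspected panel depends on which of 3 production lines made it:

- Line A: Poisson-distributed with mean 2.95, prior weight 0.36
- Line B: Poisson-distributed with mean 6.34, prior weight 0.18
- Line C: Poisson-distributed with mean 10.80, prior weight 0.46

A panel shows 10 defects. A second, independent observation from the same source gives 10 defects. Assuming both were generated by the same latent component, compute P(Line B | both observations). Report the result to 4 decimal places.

By Bayes' theorem, P(k | x) = P(Z=k) f_k(x) / Σ_j P(Z=j) f_j(x).
Since both observations come from the same component, the likelihood for component k is f_k(x₁)·f_k(x₂).
  f_A = [e^(−2.95)·2.95^10/10! = 0.000719927] × [0.000719927] = 5.18295e-07
  f_B = [e^(−6.34)·6.34^10/10! = 0.0510155] × [0.0510155] = 0.00260259
  f_C = [e^(−10.80)·10.80^10/10! = 0.121365] × [0.121365] = 0.0147295
Weight by the priors:
  P(Z=A)·f_A = 0.36 × 5.18295e-07 = 1.86586e-07
  P(Z=B)·f_B = 0.18 × 0.00260259 = 0.000468465
  P(Z=C)·f_C = 0.46 × 0.0147295 = 0.00677557
Evidence: 1.86586e-07 + 0.000468465 + 0.00677557 = 0.00724423
P(Line B | data) ≈ 0.0647

0.0647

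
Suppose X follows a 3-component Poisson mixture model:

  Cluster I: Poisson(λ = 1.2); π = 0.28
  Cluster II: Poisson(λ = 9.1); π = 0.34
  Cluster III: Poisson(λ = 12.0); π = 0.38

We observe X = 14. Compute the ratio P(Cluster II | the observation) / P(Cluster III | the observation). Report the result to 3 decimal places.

Posterior odds = (π_i f_i(x)) / (π_j f_j(x)); the normalising sum cancels.
Poisson probabilities:
  L_I = e^(−1.2)·1.2^14/14! = 4.43584e-11
  L_II = e^(−9.1)·9.1^14/14! = 0.0342051
  L_III = e^(−12.0)·12.0^14/14! = 0.0904889
0.0116297 / 0.0343858 ≈ 0.338

0.338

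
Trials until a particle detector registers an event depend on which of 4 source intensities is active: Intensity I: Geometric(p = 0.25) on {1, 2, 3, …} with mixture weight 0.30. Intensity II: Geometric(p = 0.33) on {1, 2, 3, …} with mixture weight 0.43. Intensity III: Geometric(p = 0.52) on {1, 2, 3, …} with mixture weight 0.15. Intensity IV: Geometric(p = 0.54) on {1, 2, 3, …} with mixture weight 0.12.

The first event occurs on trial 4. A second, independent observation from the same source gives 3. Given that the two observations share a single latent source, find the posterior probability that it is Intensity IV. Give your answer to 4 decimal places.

0.0575

The responsibility of component k is π_k f_k(x) divided by Σ_j π_j f_j(x).
Since both observations come from the same component, the likelihood for component k is f_k(x₁)·f_k(x₂).
  L_I = [0.25·(1−0.25)^3 = 0.25·0.421875 = 0.105469] × [0.140625] = 0.0148315
  L_II = [0.33·(1−0.33)^3 = 0.33·0.300763 = 0.0992518] × [0.148137] = 0.0147029
  L_III = [0.52·(1−0.52)^3 = 0.52·0.110592 = 0.0575078] × [0.119808] = 0.0068899
  L_IV = [0.54·(1−0.54)^3 = 0.54·0.097336 = 0.0525614] × [0.114264] = 0.00600588
Multiply by the mixture weights:
  π_I·L_I = 0.30 × 0.0148315 = 0.00444946
  π_II·L_II = 0.43 × 0.0147029 = 0.00632223
  π_III·L_III = 0.15 × 0.0068899 = 0.00103348
  π_IV·L_IV = 0.12 × 0.00600588 = 0.000720706
Denominator: 0.00444946 + 0.00632223 + 0.00103348 + 0.000720706 = 0.0125259
Responsibility of Intensity IV: 0.000720706 / 0.0125259 ≈ 0.0575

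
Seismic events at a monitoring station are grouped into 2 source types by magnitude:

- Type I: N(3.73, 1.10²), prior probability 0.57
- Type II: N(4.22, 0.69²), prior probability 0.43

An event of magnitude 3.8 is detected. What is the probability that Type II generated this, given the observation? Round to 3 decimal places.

0.500

The responsibility of component k is P(Z=k) f_k(x) divided by Σ_j P(Z=j) f_j(x).
Component likelihoods at x = 3.8:
  p_I = (1/(1.10·√(2π)))·exp(−(3.8−3.73)²/(2·1.10²)) = 0.362675·exp(-0.00202) = 0.361941
  p_II = (1/(0.69·√(2π)))·exp(−(3.8−4.22)²/(2·0.69²)) = 0.578177·exp(-0.18526) = 0.480403
Prior × likelihood for each component:
  P(Z=I)·p_I = 0.57 × 0.361941 = 0.206306
  P(Z=II)·p_II = 0.43 × 0.480403 = 0.206573
Sum: 0.206306 + 0.206573 = 0.41288
P(Type II | 3.8) = 0.206573 / 0.41288 ≈ 0.500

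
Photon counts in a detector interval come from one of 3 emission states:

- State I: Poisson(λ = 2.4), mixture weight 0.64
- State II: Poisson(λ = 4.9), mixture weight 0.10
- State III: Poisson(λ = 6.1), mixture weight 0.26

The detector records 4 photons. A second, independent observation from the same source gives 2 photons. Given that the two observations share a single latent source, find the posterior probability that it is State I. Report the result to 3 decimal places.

0.875

P(component k | x) = P(Z=k)·f_k(x) / marginal(x), where marginal(x) = Σ_j P(Z=j)·f_j(x).
Since both observations come from the same component, the likelihood for component k is f_k(x₁)·f_k(x₂).
  f_I = [e^(−2.4)·2.4^4/4! = 0.125408] × [0.261268] = 0.0327652
  f_II = [e^(−4.9)·4.9^4/4! = 0.178867] × [0.0893962] = 0.01599
  f_III = [e^(−6.1)·6.1^4/4! = 0.129393] × [0.0417286] = 0.00539939
Weight by the priors:
  P(Z=I)·f_I = 0.64 × 0.0327652 = 0.0209697
  P(Z=II)·f_II = 0.10 × 0.01599 = 0.001599
  P(Z=III)·f_III = 0.26 × 0.00539939 = 0.00140384
Denominator: 0.0209697 + 0.001599 + 0.00140384 = 0.0239726
So the posterior for State I is 0.0209697 / 0.0239726 ≈ 0.875.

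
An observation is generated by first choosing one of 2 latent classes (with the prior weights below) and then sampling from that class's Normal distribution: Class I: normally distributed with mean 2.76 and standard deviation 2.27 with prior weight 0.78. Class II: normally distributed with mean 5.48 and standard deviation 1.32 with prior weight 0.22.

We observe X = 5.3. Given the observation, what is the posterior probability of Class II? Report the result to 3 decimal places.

0.473

P(component k | x) = P(Z=k)·f_k(x) / marginal(x), where marginal(x) = Σ_j P(Z=j)·f_j(x).
Evaluate each component's likelihood at the observed value:
  L_I = 0.0939742
  L_II = 0.299432
Multiply by the mixture weights:
  P(Z=I)·L_I = 0.78 × 0.0939742 = 0.0732999
  P(Z=II)·L_II = 0.22 × 0.299432 = 0.065875
Sum: 0.0732999 + 0.065875 = 0.139175
P(Class II | 5.3) = 0.065875 / 0.139175 ≈ 0.473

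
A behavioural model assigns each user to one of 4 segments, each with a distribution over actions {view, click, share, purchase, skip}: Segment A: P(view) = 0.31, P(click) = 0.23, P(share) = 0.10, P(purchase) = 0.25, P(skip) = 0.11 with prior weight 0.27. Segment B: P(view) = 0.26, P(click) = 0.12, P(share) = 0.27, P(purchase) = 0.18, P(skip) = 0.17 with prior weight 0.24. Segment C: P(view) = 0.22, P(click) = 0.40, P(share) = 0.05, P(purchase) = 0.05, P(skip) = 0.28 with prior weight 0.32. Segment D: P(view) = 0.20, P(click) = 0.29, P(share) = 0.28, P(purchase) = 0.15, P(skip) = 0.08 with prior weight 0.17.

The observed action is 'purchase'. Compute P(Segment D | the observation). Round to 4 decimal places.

Apply Bayes' rule: the posterior for each component is proportional to its prior times its likelihood at x.
Evaluate each component's likelihood at the observed value:
  f_A = P(purchase | comp) = 0.25
  f_B = P(purchase | comp) = 0.18
  f_C = P(purchase | comp) = 0.05
  f_D = P(purchase | comp) = 0.15
Prior × likelihood for each component:
  π_A·f_A = 0.27 × 0.25 = 0.0675
  π_B·f_B = 0.24 × 0.18 = 0.0432
  π_C·f_C = 0.32 × 0.05 = 0.016
  π_D·f_D = 0.17 × 0.15 = 0.0255
Denominator: 0.0675 + 0.0432 + 0.016 + 0.0255 = 0.1522
P(Segment D | 'purchase') = 0.0255 / 0.1522 ≈ 0.1675

0.1675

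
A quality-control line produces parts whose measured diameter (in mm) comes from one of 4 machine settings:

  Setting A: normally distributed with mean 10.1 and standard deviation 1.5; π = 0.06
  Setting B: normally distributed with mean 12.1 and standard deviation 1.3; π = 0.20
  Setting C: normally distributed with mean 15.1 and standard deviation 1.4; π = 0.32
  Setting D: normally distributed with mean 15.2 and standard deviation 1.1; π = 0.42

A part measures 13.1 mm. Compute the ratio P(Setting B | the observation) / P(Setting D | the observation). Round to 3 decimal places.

Posterior odds = (π_i f_i(x)) / (π_j f_j(x)); the normalising sum cancels.
Evaluate each component's likelihood at the observed value:
  f_A = 0.035994
  f_B = 0.228285
  f_C = 0.102713
  f_D = 0.0586268
Posterior odds = (π_B·f_B) / (π_D·f_D) = (0.20·0.228285) / (0.42·0.0586268) = 0.045657 / 0.0246233 ≈ 1.854

1.854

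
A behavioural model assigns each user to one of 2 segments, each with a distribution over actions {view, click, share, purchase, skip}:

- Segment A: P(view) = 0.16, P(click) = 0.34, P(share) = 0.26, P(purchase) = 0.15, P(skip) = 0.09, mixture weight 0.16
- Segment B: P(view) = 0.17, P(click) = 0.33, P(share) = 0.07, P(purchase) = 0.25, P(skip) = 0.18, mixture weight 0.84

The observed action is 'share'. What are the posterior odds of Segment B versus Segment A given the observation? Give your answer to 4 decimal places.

1.4135

Only the two components matter; the odds are (π_i f_i(x)) / (π_j f_j(x)).
Evaluate each component's likelihood at the observed value:
  p_A = P(share | comp) = 0.26
  p_B = P(share | comp) = 0.07
Odds = (0.84/0.16) × (0.07/0.26) = 5.25 × 0.269231 ≈ 1.4135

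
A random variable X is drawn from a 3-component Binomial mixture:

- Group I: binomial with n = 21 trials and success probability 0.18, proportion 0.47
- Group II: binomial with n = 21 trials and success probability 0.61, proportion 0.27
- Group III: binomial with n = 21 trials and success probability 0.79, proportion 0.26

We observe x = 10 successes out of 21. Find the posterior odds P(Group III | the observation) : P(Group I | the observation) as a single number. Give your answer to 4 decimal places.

0.4559

Only the two components matter; the odds are (P(Z=i) f_i(x)) / (P(Z=j) f_j(x)).
Binomial probabilities:
  f_I = C(21,10)·0.18^10·0.82^11 = 352716·3.57047e-08·0.112707 = 0.00141939
  f_II = C(21,10)·0.61^10·0.39^11 = 352716·0.00713343·3.17476e-05 = 0.0798793
  f_III = C(21,10)·0.79^10·0.21^11 = 352716·0.0946828·3.50278e-08 = 0.00116979
Posterior odds = (P(Z=III)·f_III) / (P(Z=I)·f_I) = (0.26·0.00116979) / (0.47·0.00141939) = 0.000304146 / 0.000667115 ≈ 0.4559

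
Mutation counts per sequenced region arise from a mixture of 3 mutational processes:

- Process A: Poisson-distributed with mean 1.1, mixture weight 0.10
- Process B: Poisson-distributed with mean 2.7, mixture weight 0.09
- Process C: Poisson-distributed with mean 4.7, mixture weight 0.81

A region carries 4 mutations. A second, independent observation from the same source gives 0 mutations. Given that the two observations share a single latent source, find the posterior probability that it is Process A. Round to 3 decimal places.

Apply Bayes' rule: the posterior for each component is proportional to its prior times its likelihood at x.
Since both observations come from the same component, the likelihood for component k is f_k(x₁)·f_k(x₂).
  f_A = [0.0203065] × [0.332871] = 0.00675945
  f_B = [0.148816] × [0.0672055] = 0.0100012
  f_C = [0.184925] × [0.00909528] = 0.00168195
Unnormalised posteriors:
  π_A·f_A = 0.10 × 0.00675945 = 0.000675945
  π_B·f_B = 0.09 × 0.0100012 = 0.000900111
  π_C·f_C = 0.81 × 0.00168195 = 0.00136238
Normaliser: 0.000675945 + 0.000900111 + 0.00136238 = 0.00293843
P(Process A | x₁,x₂) ≈ 0.230

0.230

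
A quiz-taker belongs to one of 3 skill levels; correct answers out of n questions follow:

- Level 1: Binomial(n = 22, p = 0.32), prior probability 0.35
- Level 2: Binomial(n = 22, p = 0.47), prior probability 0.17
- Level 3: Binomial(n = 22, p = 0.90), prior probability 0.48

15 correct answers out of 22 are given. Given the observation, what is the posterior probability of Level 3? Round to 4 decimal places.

Apply Bayes' rule: the posterior for each component is proportional to its prior times its likelihood at x.
Evaluate each component's likelihood at the observed value:
  L_1 = 0.00043316
  L_2 = 0.0241677
  L_3 = 0.00351135
Multiply by the mixture weights:
  π_1·L_1 = 0.35 × 0.00043316 = 0.000151606
  π_2·L_2 = 0.17 × 0.0241677 = 0.00410851
  π_3·L_3 = 0.48 × 0.00351135 = 0.00168545
Sum: 0.000151606 + 0.00410851 + 0.00168545 = 0.00594556
Responsibility of Level 3: 0.00168545 / 0.00594556 ≈ 0.2835

0.2835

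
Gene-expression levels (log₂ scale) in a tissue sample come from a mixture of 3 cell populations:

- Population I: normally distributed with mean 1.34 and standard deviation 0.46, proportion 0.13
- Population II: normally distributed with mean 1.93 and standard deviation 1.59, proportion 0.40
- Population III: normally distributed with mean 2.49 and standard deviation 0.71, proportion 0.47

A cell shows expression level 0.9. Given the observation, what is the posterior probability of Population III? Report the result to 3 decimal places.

The responsibility of component k is π_k f_k(x) divided by Σ_j π_j f_j(x).
Normal densities:
  f_I = (1/(0.46·√(2π)))·exp(−(0.9−1.34)²/(2·0.46²)) = 0.867266·exp(-0.45747) = 0.548879
  f_II = (1/(1.59·√(2π)))·exp(−(0.9−1.93)²/(2·1.59²)) = 0.250907·exp(-0.20982) = 0.203418
  f_III = (1/(0.71·√(2π)))·exp(−(0.9−2.49)²/(2·0.71²)) = 0.561891·exp(-2.50754) = 0.0457764
Weight by the priors:
  π_I·f_I = 0.13 × 0.548879 = 0.0713543
  π_II·f_II = 0.40 × 0.203418 = 0.081367
  π_III·f_III = 0.47 × 0.0457764 = 0.0215149
Denominator: 0.0713543 + 0.081367 + 0.0215149 = 0.174236
P(Population III | x) ≈ 0.123

0.123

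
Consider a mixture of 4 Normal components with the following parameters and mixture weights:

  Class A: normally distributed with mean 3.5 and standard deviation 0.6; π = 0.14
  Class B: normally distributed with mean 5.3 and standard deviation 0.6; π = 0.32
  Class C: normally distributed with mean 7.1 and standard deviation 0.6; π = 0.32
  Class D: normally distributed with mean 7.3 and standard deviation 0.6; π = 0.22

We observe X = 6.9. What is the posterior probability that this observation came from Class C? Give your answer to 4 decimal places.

0.6203

Apply Bayes' rule: the posterior for each component is proportional to its prior times its likelihood at x.
Evaluate each component's likelihood at the observed value:
  L_A = (1/(0.6·√(2π)))·exp(−(6.9−3.5)²/(2·0.6²)) = 0.664904·exp(-16.05556) = 7.07815e-08
  L_B = (1/(0.6·√(2π)))·exp(−(6.9−5.3)²/(2·0.6²)) = 0.664904·exp(-3.55556) = 0.0189933
  L_C = (1/(0.6·√(2π)))·exp(−(6.9−7.1)²/(2·0.6²)) = 0.664904·exp(-0.05556) = 0.628972
  L_D = (1/(0.6·√(2π)))·exp(−(6.9−7.3)²/(2·0.6²)) = 0.664904·exp(-0.22222) = 0.532413
Unnormalised posteriors:
  P(Z=A)·L_A = 0.14 × 7.07815e-08 = 9.90941e-09
  P(Z=B)·L_B = 0.32 × 0.0189933 = 0.00607786
  P(Z=C)·L_C = 0.32 × 0.628972 = 0.201271
  P(Z=D)·L_D = 0.22 × 0.532413 = 0.117131
Normaliser: 9.90941e-09 + 0.00607786 + 0.201271 + 0.117131 = 0.32448
Responsibility of Class C: 0.201271 / 0.32448 ≈ 0.6203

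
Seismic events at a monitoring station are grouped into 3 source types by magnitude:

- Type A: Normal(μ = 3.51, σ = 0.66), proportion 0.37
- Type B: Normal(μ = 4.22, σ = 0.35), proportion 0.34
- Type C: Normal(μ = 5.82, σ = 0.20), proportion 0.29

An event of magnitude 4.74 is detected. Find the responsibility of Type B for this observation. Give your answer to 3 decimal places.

0.765

Apply Bayes' rule: the posterior for each component is proportional to its prior times its likelihood at x.
Evaluate each component's likelihood at the observed value:
  L_A = 0.106459
  L_B = 0.378027
  L_C = 9.28681e-07
Multiply by the mixture weights:
  w_A·L_A = 0.37 × 0.106459 = 0.0393899
  w_B·L_B = 0.34 × 0.378027 = 0.128529
  w_C·L_C = 0.29 × 9.28681e-07 = 2.69317e-07
Denominator: 0.0393899 + 0.128529 + 2.69317e-07 = 0.167919
So the posterior for Type B is 0.128529 / 0.167919 ≈ 0.765.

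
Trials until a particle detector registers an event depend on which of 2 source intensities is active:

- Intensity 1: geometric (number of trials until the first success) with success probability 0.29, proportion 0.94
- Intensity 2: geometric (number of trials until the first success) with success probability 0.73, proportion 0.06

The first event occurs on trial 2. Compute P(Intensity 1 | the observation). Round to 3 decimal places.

Posterior ∝ prior × likelihood, so P(k | x) ∝ w_k f_k(x); normalise over all components.
Component likelihoods at x = 2:
  L_1 = 0.2059
  L_2 = 0.1971
Prior × likelihood for each component:
  w_1·L_1 = 0.94 × 0.2059 = 0.193546
  w_2·L_2 = 0.06 × 0.1971 = 0.011826
Sum: 0.193546 + 0.011826 = 0.205372
P(Intensity 1 | 2) ≈ 0.942

0.942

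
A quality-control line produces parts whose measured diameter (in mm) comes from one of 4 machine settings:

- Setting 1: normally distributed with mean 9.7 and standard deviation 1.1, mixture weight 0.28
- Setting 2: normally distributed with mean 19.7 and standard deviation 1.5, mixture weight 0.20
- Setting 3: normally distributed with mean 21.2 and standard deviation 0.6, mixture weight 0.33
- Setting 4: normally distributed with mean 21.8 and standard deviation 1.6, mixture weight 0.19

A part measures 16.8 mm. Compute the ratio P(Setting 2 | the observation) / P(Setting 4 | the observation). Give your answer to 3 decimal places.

22.868

Since P(k|x) ∝ π_k f_k(x), the posterior odds are π_i f_i(x) / (π_j f_j(x)).
Component likelihoods at x = 16.8 mm:
  L_1 = (1/(1.1·√(2π)))·exp(−(16.8−9.7)²/(2·1.1²)) = 0.362675·exp(-20.83058) = 3.25771e-10
  L_2 = (1/(1.5·√(2π)))·exp(−(16.8−19.7)²/(2·1.5²)) = 0.265962·exp(-1.86889) = 0.0410365
  L_3 = (1/(0.6·√(2π)))·exp(−(16.8−21.2)²/(2·0.6²)) = 0.664904·exp(-26.88889) = 1.39657e-12
  L_4 = (1/(1.6·√(2π)))·exp(−(16.8−21.8)²/(2·1.6²)) = 0.249339·exp(-4.88281) = 0.00188891
0.00820731 / 0.000358893 ≈ 22.868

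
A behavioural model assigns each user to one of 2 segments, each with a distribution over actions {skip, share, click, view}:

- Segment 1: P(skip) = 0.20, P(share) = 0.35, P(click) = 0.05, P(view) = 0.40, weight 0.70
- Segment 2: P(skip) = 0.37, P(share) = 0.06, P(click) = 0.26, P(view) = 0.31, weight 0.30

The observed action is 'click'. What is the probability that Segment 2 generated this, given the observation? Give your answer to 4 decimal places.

By Bayes' theorem, P(k | x) = w_k f_k(x) / Σ_j w_j f_j(x).
Evaluate each component's likelihood at the observed value:
  f_1 = 0.05
  f_2 = 0.26
Prior × likelihood for each component:
  w_1·f_1 = 0.70 × 0.05 = 0.035
  w_2·f_2 = 0.30 × 0.26 = 0.078
Denominator: 0.035 + 0.078 = 0.113
P(Segment 2 | data) ≈ 0.6903

0.6903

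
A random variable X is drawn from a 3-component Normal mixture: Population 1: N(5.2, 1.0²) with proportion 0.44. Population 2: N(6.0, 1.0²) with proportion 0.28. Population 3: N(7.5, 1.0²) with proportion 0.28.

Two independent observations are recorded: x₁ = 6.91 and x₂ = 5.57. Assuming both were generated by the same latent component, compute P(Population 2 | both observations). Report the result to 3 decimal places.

P(component k | x) = π_k·f_k(x) / marginal(x), where marginal(x) = Σ_j π_j·f_j(x).
Since both observations come from the same component, the likelihood for component k is f_k(x₁)·f_k(x₂).
  L_1 = [0.0924591] × [0.372548] = 0.0344455
  L_2 = [0.263688] × [0.363714] = 0.0959069
  L_3 = [0.335213] × [0.0619524] = 0.0207673
Prior × likelihood for each component:
  π_1·L_1 = 0.44 × 0.0344455 = 0.015156
  π_2·L_2 = 0.28 × 0.0959069 = 0.0268539
  π_3·L_3 = 0.28 × 0.0207673 = 0.00581484
Evidence: 0.015156 + 0.0268539 + 0.00581484 = 0.0478248
Responsibility of Population 2: 0.0268539 / 0.0478248 ≈ 0.562

0.562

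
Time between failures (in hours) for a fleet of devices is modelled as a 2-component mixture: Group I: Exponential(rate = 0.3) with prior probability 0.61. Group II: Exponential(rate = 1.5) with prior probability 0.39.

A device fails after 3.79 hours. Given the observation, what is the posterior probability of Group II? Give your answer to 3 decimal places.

Posterior ∝ prior × likelihood, so P(k | x) ∝ w_k f_k(x); normalise over all components.
Exponential densities:
  p_I = 0.096234
  p_II = 0.0050948
Weight by the priors:
  w_I·p_I = 0.61 × 0.096234 = 0.0587027
  w_II·p_II = 0.39 × 0.0050948 = 0.00198697
Sum: 0.0587027 + 0.00198697 = 0.0606897
So the posterior for Group II is 0.00198697 / 0.0606897 ≈ 0.033.

0.033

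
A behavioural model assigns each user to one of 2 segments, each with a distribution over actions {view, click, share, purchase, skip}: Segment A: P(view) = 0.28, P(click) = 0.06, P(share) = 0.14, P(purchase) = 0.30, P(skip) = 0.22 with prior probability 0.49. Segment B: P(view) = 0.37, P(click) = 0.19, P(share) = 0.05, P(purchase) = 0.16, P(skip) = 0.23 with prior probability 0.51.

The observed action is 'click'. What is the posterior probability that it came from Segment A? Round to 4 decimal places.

Apply Bayes' rule: the posterior for each component is proportional to its prior times its likelihood at x.
Component likelihoods at x = 'click':
  L_A = P(click | comp) = 0.06
  L_B = P(click | comp) = 0.19
Multiply by the mixture weights:
  P(Z=A)·L_A = 0.49 × 0.06 = 0.0294
  P(Z=B)·L_B = 0.51 × 0.19 = 0.0969
Denominator: 0.0294 + 0.0969 = 0.1263
P(Segment A | data) ≈ 0.2328

0.2328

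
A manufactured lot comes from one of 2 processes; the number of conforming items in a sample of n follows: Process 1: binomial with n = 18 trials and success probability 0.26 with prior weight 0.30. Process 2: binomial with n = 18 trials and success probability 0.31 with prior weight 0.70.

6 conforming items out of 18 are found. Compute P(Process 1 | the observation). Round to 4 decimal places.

By Bayes' theorem, P(k | x) = P(Z=k) f_k(x) / Σ_j P(Z=j) f_j(x).
Binomial probabilities:
  f_1 = C(18,6)·0.26^6·0.74^12 = 18564·0.000308916·0.0269638 = 0.154629
  f_2 = C(18,6)·0.31^6·0.69^12 = 18564·0.000887504·0.0116463 = 0.19188
Unnormalised posteriors:
  P(Z=1)·f_1 = 0.30 × 0.154629 = 0.0463888
  P(Z=2)·f_2 = 0.70 × 0.19188 = 0.134316
Sum: 0.0463888 + 0.134316 = 0.180705
P(Process 1 | data) ≈ 0.2567

0.2567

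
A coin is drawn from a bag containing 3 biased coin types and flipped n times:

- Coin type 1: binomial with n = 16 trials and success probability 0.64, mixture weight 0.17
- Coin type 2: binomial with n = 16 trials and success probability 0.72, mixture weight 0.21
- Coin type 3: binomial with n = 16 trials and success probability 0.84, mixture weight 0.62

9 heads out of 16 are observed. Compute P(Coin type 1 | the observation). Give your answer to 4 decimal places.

0.5687

By Bayes' theorem, P(k | x) = π_k f_k(x) / Σ_j π_j f_j(x).
Evaluate each component's likelihood at the observed value:
  f_1 = 0.161497
  f_2 = 0.0802647
  f_3 = 0.0063941
Weight by the priors:
  π_1·f_1 = 0.17 × 0.161497 = 0.0274544
  π_2·f_2 = 0.21 × 0.0802647 = 0.0168556
  π_3·f_3 = 0.62 × 0.0063941 = 0.00396434
Marginal: 0.0274544 + 0.0168556 + 0.00396434 = 0.0482744
So the posterior for Coin type 1 is 0.0274544 / 0.0482744 ≈ 0.5687.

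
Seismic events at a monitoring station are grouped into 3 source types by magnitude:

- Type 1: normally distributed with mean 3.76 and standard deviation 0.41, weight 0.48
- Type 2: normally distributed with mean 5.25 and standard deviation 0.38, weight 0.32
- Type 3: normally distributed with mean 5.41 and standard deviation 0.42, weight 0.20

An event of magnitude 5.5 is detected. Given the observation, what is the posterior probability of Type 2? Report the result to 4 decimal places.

0.5930

Posterior ∝ prior × likelihood, so P(k | x) ∝ π_k f_k(x); normalise over all components.
Evaluate each component's likelihood at the observed value:
  f_1 = 0.00011944
  f_2 = 0.845551
  f_3 = 0.928303
Weight by the priors:
  π_1·f_1 = 0.48 × 0.00011944 = 5.73313e-05
  π_2·f_2 = 0.32 × 0.845551 = 0.270576
  π_3·f_3 = 0.20 × 0.928303 = 0.185661
Evidence: 5.73313e-05 + 0.270576 + 0.185661 = 0.456294
P(Type 2 | 5.5) ≈ 0.5930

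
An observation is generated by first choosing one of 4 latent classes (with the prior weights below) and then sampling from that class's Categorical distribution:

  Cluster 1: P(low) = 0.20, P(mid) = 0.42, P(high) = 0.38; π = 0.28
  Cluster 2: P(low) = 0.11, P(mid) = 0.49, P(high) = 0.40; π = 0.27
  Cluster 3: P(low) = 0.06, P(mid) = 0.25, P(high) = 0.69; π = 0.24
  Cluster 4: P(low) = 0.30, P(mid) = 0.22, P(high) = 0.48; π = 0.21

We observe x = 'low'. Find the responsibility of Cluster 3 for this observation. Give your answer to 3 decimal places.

P(component k | x) = P(Z=k)·f_k(x) / marginal(x), where marginal(x) = Σ_j P(Z=j)·f_j(x).
Component likelihoods at x = 'low':
  L_1 = 0.2
  L_2 = 0.11
  L_3 = 0.06
  L_4 = 0.3
Prior × likelihood for each component:
  P(Z=1)·L_1 = 0.28 × 0.2 = 0.056
  P(Z=2)·L_2 = 0.27 × 0.11 = 0.0297
  P(Z=3)·L_3 = 0.24 × 0.06 = 0.0144
  P(Z=4)·L_4 = 0.21 × 0.3 = 0.063
Normaliser: 0.056 + 0.0297 + 0.0144 + 0.063 = 0.1631
P(Cluster 3 | 'low') = 0.0144 / 0.1631 ≈ 0.088

0.088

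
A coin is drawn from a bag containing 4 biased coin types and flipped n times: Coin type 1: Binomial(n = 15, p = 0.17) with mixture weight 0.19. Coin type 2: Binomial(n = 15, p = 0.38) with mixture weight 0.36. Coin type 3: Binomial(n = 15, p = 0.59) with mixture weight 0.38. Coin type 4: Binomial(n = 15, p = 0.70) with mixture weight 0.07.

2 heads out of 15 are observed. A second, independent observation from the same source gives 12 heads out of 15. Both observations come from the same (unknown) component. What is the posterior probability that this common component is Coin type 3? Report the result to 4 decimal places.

0.3981

P(component k | x) = π_k·f_k(x) / marginal(x), where marginal(x) = Σ_j π_j·f_j(x).
Since both observations come from the same component, the likelihood for component k is f_k(x₁)·f_k(x₂).
  p_1 = [C(15,2)·0.17^2·0.83^13 = 105·0.0289·0.0887187 = 0.269217] × [1.51577e-07] = 4.0807e-08
  p_2 = [C(15,2)·0.38^2·0.62^13 = 105·0.1444·0.00200029 = 0.0303283] × [0.000983082] = 2.98152e-05
  p_3 = [C(15,2)·0.59^2·0.41^13 = 105·0.3481·9.25103e-06 = 0.00033813] × [0.0557939] = 1.88656e-05
  p_4 = [C(15,2)·0.70^2·0.30^13 = 105·0.49·1.59432e-07 = 8.20279e-06] × [0.17004] = 1.3948e-06
Weight by the priors:
  π_1·p_1 = 0.19 × 4.0807e-08 = 7.75334e-09
  π_2·p_2 = 0.36 × 2.98152e-05 = 1.07335e-05
  π_3·p_3 = 0.38 × 1.88656e-05 = 7.16893e-06
  π_4·p_4 = 0.07 × 1.3948e-06 = 9.76363e-08
Marginal: 7.75334e-09 + 1.07335e-05 + 7.16893e-06 + 9.76363e-08 = 1.80078e-05
So the posterior for Coin type 3 is 7.16893e-06 / 1.80078e-05 ≈ 0.3981.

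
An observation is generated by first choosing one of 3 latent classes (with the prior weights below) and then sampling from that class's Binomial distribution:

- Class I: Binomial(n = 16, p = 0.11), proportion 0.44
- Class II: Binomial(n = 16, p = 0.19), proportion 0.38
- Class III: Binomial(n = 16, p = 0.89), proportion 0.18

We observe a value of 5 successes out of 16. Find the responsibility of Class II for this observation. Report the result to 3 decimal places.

P(component k | x) = π_k·f_k(x) / marginal(x), where marginal(x) = Σ_j π_j·f_j(x).
Binomial probabilities:
  L_I = 0.0195225
  L_II = 0.106509
  L_III = 6.95909e-08
Prior × likelihood for each component:
  π_I·L_I = 0.44 × 0.0195225 = 0.00858991
  π_II·L_II = 0.38 × 0.106509 = 0.0404734
  π_III·L_III = 0.18 × 6.95909e-08 = 1.25264e-08
Evidence: 0.00858991 + 0.0404734 + 1.25264e-08 = 0.0490633
So the posterior for Class II is 0.0404734 / 0.0490633 ≈ 0.825.

0.825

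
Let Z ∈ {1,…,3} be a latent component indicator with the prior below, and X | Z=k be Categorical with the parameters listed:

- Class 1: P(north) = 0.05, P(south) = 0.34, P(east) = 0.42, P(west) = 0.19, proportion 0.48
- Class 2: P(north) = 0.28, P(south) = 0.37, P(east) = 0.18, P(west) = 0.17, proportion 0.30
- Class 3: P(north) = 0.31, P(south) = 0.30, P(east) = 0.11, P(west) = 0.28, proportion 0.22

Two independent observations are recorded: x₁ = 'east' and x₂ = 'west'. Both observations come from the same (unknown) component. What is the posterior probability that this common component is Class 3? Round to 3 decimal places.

0.125

P(component k | x) = w_k·f_k(x) / marginal(x), where marginal(x) = Σ_j w_j·f_j(x).
Since both observations come from the same component, the likelihood for component k is f_k(x₁)·f_k(x₂).
  p_1 = [P(east | comp) = 0.42] × [0.19] = 0.0798
  p_2 = [P(east | comp) = 0.18] × [0.17] = 0.0306
  p_3 = [P(east | comp) = 0.11] × [0.28] = 0.0308
Weight by the priors:
  w_1·p_1 = 0.48 × 0.0798 = 0.038304
  w_2·p_2 = 0.30 × 0.0306 = 0.00918
  w_3·p_3 = 0.22 × 0.0308 = 0.006776
Denominator: 0.038304 + 0.00918 + 0.006776 = 0.05426
P(Class 3 | x₁, x₂) ≈ 0.125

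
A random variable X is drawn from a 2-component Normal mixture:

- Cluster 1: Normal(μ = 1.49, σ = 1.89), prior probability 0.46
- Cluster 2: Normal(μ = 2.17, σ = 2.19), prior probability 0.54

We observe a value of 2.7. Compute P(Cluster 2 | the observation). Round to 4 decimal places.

0.5470

By Bayes' theorem, P(k | x) = w_k f_k(x) / Σ_j w_j f_j(x).
Normal densities:
  L_1 = 0.171967
  L_2 = 0.176908
Prior × likelihood for each component:
  w_1·L_1 = 0.46 × 0.171967 = 0.079105
  w_2·L_2 = 0.54 × 0.176908 = 0.0955304
Marginal: 0.079105 + 0.0955304 = 0.174635
P(Cluster 2 | 2.7) = 0.0955304 / 0.174635 ≈ 0.5470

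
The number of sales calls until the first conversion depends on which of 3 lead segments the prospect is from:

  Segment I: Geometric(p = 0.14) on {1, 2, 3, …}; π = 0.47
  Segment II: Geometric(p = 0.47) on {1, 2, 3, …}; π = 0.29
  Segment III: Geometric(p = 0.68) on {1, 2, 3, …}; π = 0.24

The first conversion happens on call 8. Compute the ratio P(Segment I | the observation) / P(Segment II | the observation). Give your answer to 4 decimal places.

14.2984

Since P(k|x) ∝ w_k f_k(x), the posterior odds are w_i f_i(x) / (w_j f_j(x)).
Evaluate each component's likelihood at the observed value:
  L_I = 0.14·(1−0.14)^7 = 0.14·0.347928 = 0.0487099
  L_II = 0.47·(1−0.47)^7 = 0.47·0.0117471 = 0.00552114
  L_III = 0.68·(1−0.68)^7 = 0.68·0.000343597 = 0.000233646
Odds = (0.47/0.29) × (0.0487099/0.00552114) = 1.62069 × 8.82243 ≈ 14.2984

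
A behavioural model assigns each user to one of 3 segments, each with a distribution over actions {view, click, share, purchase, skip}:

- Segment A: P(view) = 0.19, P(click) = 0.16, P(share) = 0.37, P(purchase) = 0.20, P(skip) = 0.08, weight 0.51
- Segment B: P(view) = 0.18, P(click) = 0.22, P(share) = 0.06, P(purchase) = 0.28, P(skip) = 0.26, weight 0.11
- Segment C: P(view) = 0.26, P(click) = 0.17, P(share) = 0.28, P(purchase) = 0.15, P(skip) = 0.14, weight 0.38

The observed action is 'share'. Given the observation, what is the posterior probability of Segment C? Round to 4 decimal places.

0.3527

P(component k | x) = π_k·f_k(x) / marginal(x), where marginal(x) = Σ_j π_j·f_j(x).
Categorical probabilities:
  p_A = P(share | comp) = 0.37
  p_B = P(share | comp) = 0.06
  p_C = P(share | comp) = 0.28
Unnormalised posteriors:
  π_A·p_A = 0.51 × 0.37 = 0.1887
  π_B·p_B = 0.11 × 0.06 = 0.0066
  π_C·p_C = 0.38 × 0.28 = 0.1064
Normaliser: 0.1887 + 0.0066 + 0.1064 = 0.3017
So the posterior for Segment C is 0.1064 / 0.3017 ≈ 0.3527.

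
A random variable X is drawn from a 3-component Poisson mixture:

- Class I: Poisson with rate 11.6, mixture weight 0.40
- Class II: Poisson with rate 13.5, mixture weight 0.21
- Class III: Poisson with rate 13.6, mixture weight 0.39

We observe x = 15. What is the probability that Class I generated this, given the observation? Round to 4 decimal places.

0.3127

Apply Bayes' rule: the posterior for each component is proportional to its prior times its likelihood at x.
Evaluate each component's likelihood at the observed value:
  L_I = e^(−11.6)·11.6^15/15! = 0.0649463
  L_II = e^(−13.5)·13.5^15/15! = 0.0945217
  L_III = e^(−13.6)·13.6^15/15! = 0.0955386
Prior × likelihood for each component:
  w_I·L_I = 0.40 × 0.0649463 = 0.0259785
  w_II·L_II = 0.21 × 0.0945217 = 0.0198496
  w_III·L_III = 0.39 × 0.0955386 = 0.0372601
Normaliser: 0.0259785 + 0.0198496 + 0.0372601 = 0.0830881
P(Class I | 15) = 0.0259785 / 0.0830881 ≈ 0.3127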